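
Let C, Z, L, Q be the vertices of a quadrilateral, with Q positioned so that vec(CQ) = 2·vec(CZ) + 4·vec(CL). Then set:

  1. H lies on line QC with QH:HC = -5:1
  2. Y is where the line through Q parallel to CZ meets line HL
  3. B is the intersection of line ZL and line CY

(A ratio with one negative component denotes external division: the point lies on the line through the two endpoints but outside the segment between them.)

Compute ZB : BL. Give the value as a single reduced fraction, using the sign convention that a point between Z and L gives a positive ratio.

ZB:BL = 16/3

Assign C = (0, 0), Z = (1, 0), L = (0, 1), Q = (2, 4) — the answer is frame-independent, so this choice is without loss of generality.
1. H lies on line QC with QH:HC = -5:1 ⇒ H = (-1/2, -1)
2. Y is where the line through Q parallel to CZ meets line HL ⇒ Y = (3/4, 4)
3. B is the intersection of line ZL and line CY ⇒ B = (3/19, 16/19)
B = Z + t·(L−Z) with t = 16/19, so ZB:BL = t:(1−t) = 16/19:3/19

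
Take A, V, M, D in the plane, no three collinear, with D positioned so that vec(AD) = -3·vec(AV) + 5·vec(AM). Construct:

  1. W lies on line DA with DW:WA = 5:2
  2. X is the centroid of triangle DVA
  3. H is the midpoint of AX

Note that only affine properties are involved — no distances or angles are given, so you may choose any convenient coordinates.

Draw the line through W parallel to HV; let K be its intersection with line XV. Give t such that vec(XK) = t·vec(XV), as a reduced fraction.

t = 4/7

Assign A = (0, 0), V = (1, 0), M = (0, 1), D = (-3, 5) — the answer is frame-independent, so this choice is without loss of generality.
1. W lies on line DA with DW:WA = 5:2 ⇒ W = (-6/7, 10/7)
2. X is the centroid of triangle DVA ⇒ X = (-2/3, 5/3)
3. H is the midpoint of AX ⇒ H = (-1/3, 5/6)
through W parallel to HV: direction (4/3, -5/6); meets XV at K = (2/7, 5/7)
K = X + t·(V−X) with t = 4/7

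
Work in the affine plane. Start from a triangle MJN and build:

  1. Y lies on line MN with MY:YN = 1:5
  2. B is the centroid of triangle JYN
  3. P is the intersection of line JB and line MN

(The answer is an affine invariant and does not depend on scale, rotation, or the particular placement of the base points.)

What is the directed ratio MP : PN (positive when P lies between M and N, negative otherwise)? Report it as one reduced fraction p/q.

MP:PN = 7/5

Set M = (0, 0), J = (1, 0), N = (0, 1); any affine frame gives the same invariant.
1. Y lies on line MN with MY:YN = 1:5 ⇒ Y = (0, 1/6)
2. B is the centroid of triangle JYN ⇒ B = (1/3, 7/18)
3. P is the intersection of line JB and line MN ⇒ P = (0, 7/12)
P = M + t·(N−M) with t = 7/12, so MP:PN = t:(1−t) = 7/12:5/12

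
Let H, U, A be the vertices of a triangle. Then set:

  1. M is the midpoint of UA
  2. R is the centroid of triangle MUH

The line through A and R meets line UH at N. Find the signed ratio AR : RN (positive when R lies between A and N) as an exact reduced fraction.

Assign H = (0, 0), U = (1, 0), A = (0, 1) — the answer is frame-independent, so this choice is without loss of generality.
1. M is the midpoint of UA ⇒ M = (1/2, 1/2)
2. R is the centroid of triangle MUH ⇒ R = (1/2, 1/6)
line AR meets UH at N = (3/5, 0)
R = A + t·(N−A) with t = 5/6, so AR:RN = 5/6:1/6

AR:RN = 5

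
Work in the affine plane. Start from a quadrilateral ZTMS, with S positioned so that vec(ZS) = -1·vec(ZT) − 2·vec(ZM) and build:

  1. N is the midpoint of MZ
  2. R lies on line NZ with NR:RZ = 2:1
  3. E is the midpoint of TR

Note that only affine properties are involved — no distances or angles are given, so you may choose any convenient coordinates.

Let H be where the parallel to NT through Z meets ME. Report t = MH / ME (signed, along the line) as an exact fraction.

t = 3/2

Work in coordinates with Z = (0, 0), T = (1, 0), M = (0, 1), S = (-1, -2).
1. N is the midpoint of MZ ⇒ N = (0, 1/2)
2. R lies on line NZ with NR:RZ = 2:1 ⇒ R = (0, 1/6)
3. E is the midpoint of TR ⇒ E = (1/2, 1/12)
through Z parallel to NT: direction (1, -1/2); meets ME at H = (3/4, -3/8)
H = M + t·(E−M) with t = 3/2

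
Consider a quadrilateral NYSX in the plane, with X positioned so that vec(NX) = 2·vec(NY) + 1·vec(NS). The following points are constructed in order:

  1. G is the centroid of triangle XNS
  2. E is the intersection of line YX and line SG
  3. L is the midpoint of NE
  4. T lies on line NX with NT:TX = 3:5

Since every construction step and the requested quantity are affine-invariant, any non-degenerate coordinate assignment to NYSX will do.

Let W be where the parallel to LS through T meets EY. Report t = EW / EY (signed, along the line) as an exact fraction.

Set N = (0, 0), Y = (1, 0), S = (0, 1), X = (2, 1); any affine frame gives the same invariant.
1. G is the centroid of triangle XNS ⇒ G = (2/3, 2/3)
2. E is the intersection of line YX and line SG ⇒ E = (4/3, 1/3)
3. L is the midpoint of NE ⇒ L = (2/3, 1/6)
4. T lies on line NX with NT:TX = 3:5 ⇒ T = (3/4, 3/8)
through T parallel to LS: direction (-2/3, 5/6); meets EY at W = (37/36, 1/36)
W = E + t·(Y−E) with t = 11/12

t = 11/12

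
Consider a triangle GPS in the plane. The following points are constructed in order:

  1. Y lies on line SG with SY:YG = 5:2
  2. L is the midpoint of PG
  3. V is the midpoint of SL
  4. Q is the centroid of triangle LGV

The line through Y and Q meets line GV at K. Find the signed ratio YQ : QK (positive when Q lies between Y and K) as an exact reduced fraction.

YQ:QK = -13/7

Work in coordinates with G = (0, 0), P = (1, 0), S = (0, 1).
1. Y lies on line SG with SY:YG = 5:2 ⇒ Y = (0, 2/7)
2. L is the midpoint of PG ⇒ L = (1/2, 0)
3. V is the midpoint of SL ⇒ V = (1/4, 1/2)
4. Q is the centroid of triangle LGV ⇒ Q = (1/4, 1/6)
line YQ meets GV at K = (3/26, 3/13)
Q = Y + t·(K−Y) with t = 13/6, so YQ:QK = 13/6:-7/6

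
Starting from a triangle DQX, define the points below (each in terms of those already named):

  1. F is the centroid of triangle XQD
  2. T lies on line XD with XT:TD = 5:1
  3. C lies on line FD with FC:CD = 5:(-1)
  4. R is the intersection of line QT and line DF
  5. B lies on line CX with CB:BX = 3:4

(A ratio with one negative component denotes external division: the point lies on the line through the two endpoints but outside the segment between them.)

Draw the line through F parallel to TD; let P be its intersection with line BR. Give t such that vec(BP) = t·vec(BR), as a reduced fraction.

t = 2

Work in coordinates with D = (0, 0), Q = (1, 0), X = (0, 1).
1. F is the centroid of triangle XQD ⇒ F = (1/3, 1/3)
2. T lies on line XD with XT:TD = 5:1 ⇒ T = (0, 1/6)
3. C lies on line FD with FC:CD = 5:(-1) ⇒ C = (-1/12, -1/12)
4. R is the intersection of line QT and line DF ⇒ R = (1/7, 1/7)
5. B lies on line CX with CB:BX = 3:4 ⇒ B = (-1/21, 8/21)
through F parallel to TD: direction (0, -1/6); meets BR at P = (1/3, -2/21)
P = B + t·(R−B) with t = 2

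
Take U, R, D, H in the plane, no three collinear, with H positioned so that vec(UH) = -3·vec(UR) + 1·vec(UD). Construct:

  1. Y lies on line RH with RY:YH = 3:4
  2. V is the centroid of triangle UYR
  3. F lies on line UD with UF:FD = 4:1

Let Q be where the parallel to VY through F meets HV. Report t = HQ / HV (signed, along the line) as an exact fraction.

t = 73/20

Assign U = (0, 0), R = (1, 0), D = (0, 1), H = (-3, 1) — the answer is frame-independent, so this choice is without loss of generality.
1. Y lies on line RH with RY:YH = 3:4 ⇒ Y = (-5/7, 3/7)
2. V is the centroid of triangle UYR ⇒ V = (2/21, 1/7)
3. F lies on line UD with UF:FD = 4:1 ⇒ F = (0, 4/5)
through F parallel to VY: direction (-17/21, 2/7); meets HV at Q = (697/84, -149/70)
Q = H + t·(V−H) with t = 73/20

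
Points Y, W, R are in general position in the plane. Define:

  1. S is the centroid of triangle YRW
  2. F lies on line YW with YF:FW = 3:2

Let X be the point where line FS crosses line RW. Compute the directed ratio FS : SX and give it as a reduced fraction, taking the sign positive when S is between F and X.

Work in coordinates with Y = (0, 0), W = (1, 0), R = (0, 1).
1. S is the centroid of triangle YRW ⇒ S = (1/3, 1/3)
2. F lies on line YW with YF:FW = 3:2 ⇒ F = (3/5, 0)
line FS meets RW at X = (-1, 2)
S = F + t·(X−F) with t = 1/6, so FS:SX = 1/6:5/6

FS:SX = 1/5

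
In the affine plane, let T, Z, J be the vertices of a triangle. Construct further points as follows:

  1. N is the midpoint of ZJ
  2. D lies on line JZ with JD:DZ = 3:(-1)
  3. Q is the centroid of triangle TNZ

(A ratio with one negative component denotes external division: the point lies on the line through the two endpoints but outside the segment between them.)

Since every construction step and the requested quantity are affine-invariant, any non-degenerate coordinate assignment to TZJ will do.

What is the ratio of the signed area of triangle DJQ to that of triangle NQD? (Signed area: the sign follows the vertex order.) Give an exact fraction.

[DJQ]:[NQD] = 3/2

Choose coordinates T = (0, 0), Z = (1, 0), J = (0, 1).
1. N is the midpoint of ZJ ⇒ N = (1/2, 1/2)
2. D lies on line JZ with JD:DZ = 3:(-1) ⇒ D = (3/2, -1/2)
3. Q is the centroid of triangle TNZ ⇒ Q = (1/2, 1/6)
2·[DJQ] = 1/2, 2·[NQD] = 1/3
[DJQ]:[NQD] = 1/2:1/3 = 3/2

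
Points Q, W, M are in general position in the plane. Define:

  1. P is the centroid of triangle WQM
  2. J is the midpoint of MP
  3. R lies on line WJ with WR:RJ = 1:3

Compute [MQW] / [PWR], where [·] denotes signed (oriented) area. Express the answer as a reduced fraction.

Assign Q = (0, 0), W = (1, 0), M = (0, 1) — the answer is frame-independent, so this choice is without loss of generality.
1. P is the centroid of triangle WQM ⇒ P = (1/3, 1/3)
2. J is the midpoint of MP ⇒ J = (1/6, 2/3)
3. R lies on line WJ with WR:RJ = 1:3 ⇒ R = (19/24, 1/6)
2·[MQW] = 1, 2·[PWR] = 1/24
[MQW]:[PWR] = 1:1/24 = 24

[MQW]:[PWR] = 24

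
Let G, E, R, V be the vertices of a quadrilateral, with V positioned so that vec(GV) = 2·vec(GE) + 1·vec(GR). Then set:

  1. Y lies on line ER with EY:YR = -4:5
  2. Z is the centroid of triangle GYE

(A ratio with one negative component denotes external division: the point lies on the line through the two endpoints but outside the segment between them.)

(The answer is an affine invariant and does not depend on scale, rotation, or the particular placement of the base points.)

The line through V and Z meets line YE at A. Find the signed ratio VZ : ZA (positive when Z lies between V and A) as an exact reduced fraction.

VZ:ZA = -7

Choose coordinates G = (0, 0), E = (1, 0), R = (0, 1), V = (2, 1).
1. Y lies on line ER with EY:YR = -4:5 ⇒ Y = (5, -4)
2. Z is the centroid of triangle GYE ⇒ Z = (2, -4/3)
line VZ meets YE at A = (2, -1)
Z = V + t·(A−V) with t = 7/6, so VZ:ZA = 7/6:-1/6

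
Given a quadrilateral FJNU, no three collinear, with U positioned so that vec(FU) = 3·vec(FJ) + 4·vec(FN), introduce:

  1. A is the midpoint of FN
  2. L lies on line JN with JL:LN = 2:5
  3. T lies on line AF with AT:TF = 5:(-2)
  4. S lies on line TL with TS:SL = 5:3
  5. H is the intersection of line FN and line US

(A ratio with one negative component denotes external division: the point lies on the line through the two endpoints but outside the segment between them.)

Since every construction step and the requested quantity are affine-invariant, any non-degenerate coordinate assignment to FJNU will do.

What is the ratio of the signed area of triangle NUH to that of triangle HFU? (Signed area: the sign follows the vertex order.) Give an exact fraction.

[NUH]:[HFU] = 18/7

Set F = (0, 0), J = (1, 0), N = (0, 1), U = (3, 4); any affine frame gives the same invariant.
1. A is the midpoint of FN ⇒ A = (0, 1/2)
2. L lies on line JN with JL:LN = 2:5 ⇒ L = (5/7, 2/7)
3. T lies on line AF with AT:TF = 5:(-2) ⇒ T = (0, -1/3)
4. S lies on line TL with TS:SL = 5:3 ⇒ S = (25/56, 3/56)
5. H is the intersection of line FN and line US ⇒ H = (0, -7/11)
2·[NUH] = -54/11, 2·[HFU] = -21/11
[NUH]:[HFU] = -54/11:-21/11 = 18/7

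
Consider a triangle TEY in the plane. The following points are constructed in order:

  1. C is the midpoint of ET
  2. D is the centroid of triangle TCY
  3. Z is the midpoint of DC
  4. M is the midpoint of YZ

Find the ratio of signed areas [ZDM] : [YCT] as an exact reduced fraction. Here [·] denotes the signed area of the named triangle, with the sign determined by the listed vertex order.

[ZDM]:[YCT] = 1/12

Assign T = (0, 0), E = (1, 0), Y = (0, 1) — the answer is frame-independent, so this choice is without loss of generality.
1. C is the midpoint of ET ⇒ C = (1/2, 0)
2. D is the centroid of triangle TCY ⇒ D = (1/6, 1/3)
3. Z is the midpoint of DC ⇒ Z = (1/3, 1/6)
4. M is the midpoint of YZ ⇒ M = (1/6, 7/12)
2·[ZDM] = -1/24, 2·[YCT] = -1/2
[ZDM]:[YCT] = -1/24:-1/2 = 1/12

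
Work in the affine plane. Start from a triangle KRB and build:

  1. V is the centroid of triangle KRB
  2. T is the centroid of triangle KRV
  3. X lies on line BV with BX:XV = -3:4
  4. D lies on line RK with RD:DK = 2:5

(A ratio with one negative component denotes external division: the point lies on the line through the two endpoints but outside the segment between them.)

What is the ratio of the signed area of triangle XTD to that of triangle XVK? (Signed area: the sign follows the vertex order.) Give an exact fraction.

[XTD]:[XVK] = -13/28

Choose coordinates K = (0, 0), R = (1, 0), B = (0, 1).
1. V is the centroid of triangle KRB ⇒ V = (1/3, 1/3)
2. T is the centroid of triangle KRV ⇒ T = (4/9, 1/9)
3. X lies on line BV with BX:XV = -3:4 ⇒ X = (-1, 3)
4. D lies on line RK with RD:DK = 2:5 ⇒ D = (5/7, 0)
2·[XTD] = 13/21, 2·[XVK] = -4/3
[XTD]:[XVK] = 13/21:-4/3 = -13/28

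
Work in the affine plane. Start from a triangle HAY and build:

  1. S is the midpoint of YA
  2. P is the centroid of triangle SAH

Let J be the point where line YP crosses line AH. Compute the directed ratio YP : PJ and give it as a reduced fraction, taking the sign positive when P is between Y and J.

YP:PJ = 5

Choose coordinates H = (0, 0), A = (1, 0), Y = (0, 1).
1. S is the midpoint of YA ⇒ S = (1/2, 1/2)
2. P is the centroid of triangle SAH ⇒ P = (1/2, 1/6)
line YP meets AH at J = (3/5, 0)
P = Y + t·(J−Y) with t = 5/6, so YP:PJ = 5/6:1/6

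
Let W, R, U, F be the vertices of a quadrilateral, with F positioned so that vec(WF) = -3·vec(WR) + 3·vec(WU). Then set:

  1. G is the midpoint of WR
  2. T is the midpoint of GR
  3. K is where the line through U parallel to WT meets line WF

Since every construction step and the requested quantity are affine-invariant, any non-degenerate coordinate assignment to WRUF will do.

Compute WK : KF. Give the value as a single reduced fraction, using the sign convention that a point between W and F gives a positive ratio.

WK:KF = 1/2

Work in coordinates with W = (0, 0), R = (1, 0), U = (0, 1), F = (-3, 3).
1. G is the midpoint of WR ⇒ G = (1/2, 0)
2. T is the midpoint of GR ⇒ T = (3/4, 0)
3. K is where the line through U parallel to WT meets line WF ⇒ K = (-1, 1)
K = W + t·(F−W) with t = 1/3, so WK:KF = t:(1−t) = 1/3:2/3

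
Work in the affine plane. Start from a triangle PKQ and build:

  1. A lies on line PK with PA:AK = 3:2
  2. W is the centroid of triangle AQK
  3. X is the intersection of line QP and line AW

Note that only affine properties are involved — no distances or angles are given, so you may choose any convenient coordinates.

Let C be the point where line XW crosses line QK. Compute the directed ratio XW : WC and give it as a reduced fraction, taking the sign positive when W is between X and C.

XW:WC = -16

Assign P = (0, 0), K = (1, 0), Q = (0, 1) — the answer is frame-independent, so this choice is without loss of generality.
1. A lies on line PK with PA:AK = 3:2 ⇒ A = (3/5, 0)
2. W is the centroid of triangle AQK ⇒ W = (8/15, 1/3)
3. X is the intersection of line QP and line AW ⇒ X = (0, 3)
line XW meets QK at C = (1/2, 1/2)
W = X + t·(C−X) with t = 16/15, so XW:WC = 16/15:-1/15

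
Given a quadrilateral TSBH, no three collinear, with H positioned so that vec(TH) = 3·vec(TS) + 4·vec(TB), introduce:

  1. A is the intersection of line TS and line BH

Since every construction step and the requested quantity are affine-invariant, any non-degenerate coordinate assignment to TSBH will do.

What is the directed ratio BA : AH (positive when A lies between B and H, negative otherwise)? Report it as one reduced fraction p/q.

BA:AH = -1/4

Choose coordinates T = (0, 0), S = (1, 0), B = (0, 1), H = (3, 4).
1. A is the intersection of line TS and line BH ⇒ A = (-1, 0)
A = B + t·(H−B) with t = -1/3, so BA:AH = t:(1−t) = -1/3:4/3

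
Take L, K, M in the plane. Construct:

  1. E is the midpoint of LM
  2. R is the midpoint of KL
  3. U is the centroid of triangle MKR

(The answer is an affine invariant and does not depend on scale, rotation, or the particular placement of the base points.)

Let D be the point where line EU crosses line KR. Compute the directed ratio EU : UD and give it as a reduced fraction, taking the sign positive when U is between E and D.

Choose coordinates L = (0, 0), K = (1, 0), M = (0, 1).
1. E is the midpoint of LM ⇒ E = (0, 1/2)
2. R is the midpoint of KL ⇒ R = (1/2, 0)
3. U is the centroid of triangle MKR ⇒ U = (1/2, 1/3)
line EU meets KR at D = (3/2, 0)
U = E + t·(D−E) with t = 1/3, so EU:UD = 1/3:2/3

EU:UD = 1/2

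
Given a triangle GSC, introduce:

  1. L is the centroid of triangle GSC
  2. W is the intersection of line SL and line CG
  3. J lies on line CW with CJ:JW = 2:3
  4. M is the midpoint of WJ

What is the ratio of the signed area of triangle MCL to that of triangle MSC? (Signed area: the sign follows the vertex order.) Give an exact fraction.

[MCL]:[MSC] = -1/3

Set G = (0, 0), S = (1, 0), C = (0, 1); any affine frame gives the same invariant.
1. L is the centroid of triangle GSC ⇒ L = (1/3, 1/3)
2. W is the intersection of line SL and line CG ⇒ W = (0, 1/2)
3. J lies on line CW with CJ:JW = 2:3 ⇒ J = (0, 4/5)
4. M is the midpoint of WJ ⇒ M = (0, 13/20)
2·[MCL] = -7/60, 2·[MSC] = 7/20
[MCL]:[MSC] = -7/60:7/20 = -1/3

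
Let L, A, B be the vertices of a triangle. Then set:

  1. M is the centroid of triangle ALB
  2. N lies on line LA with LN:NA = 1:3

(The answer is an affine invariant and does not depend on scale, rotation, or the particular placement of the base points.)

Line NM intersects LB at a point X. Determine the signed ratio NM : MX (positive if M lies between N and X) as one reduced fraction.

Assign L = (0, 0), A = (1, 0), B = (0, 1) — the answer is frame-independent, so this choice is without loss of generality.
1. M is the centroid of triangle ALB ⇒ M = (1/3, 1/3)
2. N lies on line LA with LN:NA = 1:3 ⇒ N = (1/4, 0)
line NM meets LB at X = (0, -1)
M = N + t·(X−N) with t = -1/3, so NM:MX = -1/3:4/3

NM:MX = -1/4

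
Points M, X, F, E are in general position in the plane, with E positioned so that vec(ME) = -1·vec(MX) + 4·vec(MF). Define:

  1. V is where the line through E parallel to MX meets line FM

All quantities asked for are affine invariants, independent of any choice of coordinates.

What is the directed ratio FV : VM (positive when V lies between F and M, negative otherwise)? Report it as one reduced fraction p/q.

FV:VM = -3/4

Set M = (0, 0), X = (1, 0), F = (0, 1), E = (-1, 4); any affine frame gives the same invariant.
1. V is where the line through E parallel to MX meets line FM ⇒ V = (0, 4)
V = F + t·(M−F) with t = -3, so FV:VM = t:(1−t) = -3:4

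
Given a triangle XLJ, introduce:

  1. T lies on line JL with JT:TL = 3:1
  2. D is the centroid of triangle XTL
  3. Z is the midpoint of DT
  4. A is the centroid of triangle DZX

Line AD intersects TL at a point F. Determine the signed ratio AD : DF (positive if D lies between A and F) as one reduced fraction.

Work in coordinates with X = (0, 0), L = (1, 0), J = (0, 1).
1. T lies on line JL with JT:TL = 3:1 ⇒ T = (3/4, 1/4)
2. D is the centroid of triangle XTL ⇒ D = (7/12, 1/12)
3. Z is the midpoint of DT ⇒ Z = (2/3, 1/6)
4. A is the centroid of triangle DZX ⇒ A = (5/12, 1/12)
line AD meets TL at F = (11/12, 1/12)
D = A + t·(F−A) with t = 1/3, so AD:DF = 1/3:2/3

AD:DF = 1/2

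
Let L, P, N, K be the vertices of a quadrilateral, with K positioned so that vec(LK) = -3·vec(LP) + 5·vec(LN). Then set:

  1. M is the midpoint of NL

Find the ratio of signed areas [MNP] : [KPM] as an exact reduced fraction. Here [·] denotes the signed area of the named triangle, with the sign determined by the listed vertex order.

[MNP]:[KPM] = 1/6

Choose coordinates L = (0, 0), P = (1, 0), N = (0, 1), K = (-3, 5).
1. M is the midpoint of NL ⇒ M = (0, 1/2)
2·[MNP] = -1/2, 2·[KPM] = -3
[MNP]:[KPM] = -1/2:-3 = 1/6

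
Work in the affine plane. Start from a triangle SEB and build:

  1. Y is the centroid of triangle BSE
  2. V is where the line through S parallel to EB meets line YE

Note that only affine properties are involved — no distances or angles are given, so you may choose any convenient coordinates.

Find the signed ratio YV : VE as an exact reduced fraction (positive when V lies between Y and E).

Assign S = (0, 0), E = (1, 0), B = (0, 1) — the answer is frame-independent, so this choice is without loss of generality.
1. Y is the centroid of triangle BSE ⇒ Y = (1/3, 1/3)
2. V is where the line through S parallel to EB meets line YE ⇒ V = (-1, 1)
V = Y + t·(E−Y) with t = -2, so YV:VE = t:(1−t) = -2:3

YV:VE = -2/3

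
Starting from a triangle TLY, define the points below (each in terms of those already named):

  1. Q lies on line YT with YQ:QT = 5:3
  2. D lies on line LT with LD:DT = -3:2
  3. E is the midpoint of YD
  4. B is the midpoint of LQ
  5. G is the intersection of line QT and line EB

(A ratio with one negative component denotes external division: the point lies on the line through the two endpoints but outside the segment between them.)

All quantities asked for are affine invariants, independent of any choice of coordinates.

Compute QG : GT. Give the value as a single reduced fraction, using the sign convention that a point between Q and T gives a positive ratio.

QG:GT = 2/7

Assign T = (0, 0), L = (1, 0), Y = (0, 1) — the answer is frame-independent, so this choice is without loss of generality.
1. Q lies on line YT with YQ:QT = 5:3 ⇒ Q = (0, 3/8)
2. D lies on line LT with LD:DT = -3:2 ⇒ D = (-2, 0)
3. E is the midpoint of YD ⇒ E = (-1, 1/2)
4. B is the midpoint of LQ ⇒ B = (1/2, 3/16)
5. G is the intersection of line QT and line EB ⇒ G = (0, 7/24)
G = Q + t·(T−Q) with t = 2/9, so QG:GT = t:(1−t) = 2/9:7/9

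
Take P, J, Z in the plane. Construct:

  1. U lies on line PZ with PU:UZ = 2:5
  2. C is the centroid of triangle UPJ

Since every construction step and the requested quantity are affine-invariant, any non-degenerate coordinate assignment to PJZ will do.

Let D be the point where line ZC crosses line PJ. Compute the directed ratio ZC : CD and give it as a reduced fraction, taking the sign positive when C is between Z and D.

Set P = (0, 0), J = (1, 0), Z = (0, 1); any affine frame gives the same invariant.
1. U lies on line PZ with PU:UZ = 2:5 ⇒ U = (0, 2/7)
2. C is the centroid of triangle UPJ ⇒ C = (1/3, 2/21)
line ZC meets PJ at D = (7/19, 0)
C = Z + t·(D−Z) with t = 19/21, so ZC:CD = 19/21:2/21

ZC:CD = 19/2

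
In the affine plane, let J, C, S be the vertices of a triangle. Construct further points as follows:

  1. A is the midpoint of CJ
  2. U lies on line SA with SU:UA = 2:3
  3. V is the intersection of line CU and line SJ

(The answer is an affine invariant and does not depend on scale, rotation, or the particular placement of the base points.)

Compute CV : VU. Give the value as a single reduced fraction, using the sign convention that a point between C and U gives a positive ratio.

Work in coordinates with J = (0, 0), C = (1, 0), S = (0, 1).
1. A is the midpoint of CJ ⇒ A = (1/2, 0)
2. U lies on line SA with SU:UA = 2:3 ⇒ U = (1/5, 3/5)
3. V is the intersection of line CU and line SJ ⇒ V = (0, 3/4)
V = C + t·(U−C) with t = 5/4, so CV:VU = t:(1−t) = 5/4:-1/4

CV:VU = -5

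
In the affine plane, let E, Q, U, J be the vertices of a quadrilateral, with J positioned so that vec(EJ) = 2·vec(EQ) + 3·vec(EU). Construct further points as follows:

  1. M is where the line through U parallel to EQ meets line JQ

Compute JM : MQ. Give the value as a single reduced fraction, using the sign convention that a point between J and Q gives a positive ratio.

JM:MQ = 2

Set E = (0, 0), Q = (1, 0), U = (0, 1), J = (2, 3); any affine frame gives the same invariant.
1. M is where the line through U parallel to EQ meets line JQ ⇒ M = (4/3, 1)
M = J + t·(Q−J) with t = 2/3, so JM:MQ = t:(1−t) = 2/3:1/3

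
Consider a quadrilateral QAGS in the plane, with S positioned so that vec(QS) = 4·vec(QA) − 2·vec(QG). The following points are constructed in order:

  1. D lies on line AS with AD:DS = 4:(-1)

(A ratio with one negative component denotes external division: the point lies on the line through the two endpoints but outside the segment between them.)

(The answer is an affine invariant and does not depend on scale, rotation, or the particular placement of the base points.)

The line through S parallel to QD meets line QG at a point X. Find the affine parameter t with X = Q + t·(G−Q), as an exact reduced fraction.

t = 2/15

Set Q = (0, 0), A = (1, 0), G = (0, 1), S = (4, -2); any affine frame gives the same invariant.
1. D lies on line AS with AD:DS = 4:(-1) ⇒ D = (5, -8/3)
through S parallel to QD: direction (5, -8/3); meets QG at X = (0, 2/15)
X = Q + t·(G−Q) with t = 2/15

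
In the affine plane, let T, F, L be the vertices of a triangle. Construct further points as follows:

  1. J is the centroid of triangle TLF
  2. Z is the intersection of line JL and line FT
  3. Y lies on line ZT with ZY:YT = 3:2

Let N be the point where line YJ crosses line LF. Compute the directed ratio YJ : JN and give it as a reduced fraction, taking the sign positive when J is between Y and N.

Work in coordinates with T = (0, 0), F = (1, 0), L = (0, 1).
1. J is the centroid of triangle TLF ⇒ J = (1/3, 1/3)
2. Z is the intersection of line JL and line FT ⇒ Z = (1/2, 0)
3. Y lies on line ZT with ZY:YT = 3:2 ⇒ Y = (1/5, 0)
line YJ meets LF at N = (3/7, 4/7)
J = Y + t·(N−Y) with t = 7/12, so YJ:JN = 7/12:5/12

YJ:JN = 7/5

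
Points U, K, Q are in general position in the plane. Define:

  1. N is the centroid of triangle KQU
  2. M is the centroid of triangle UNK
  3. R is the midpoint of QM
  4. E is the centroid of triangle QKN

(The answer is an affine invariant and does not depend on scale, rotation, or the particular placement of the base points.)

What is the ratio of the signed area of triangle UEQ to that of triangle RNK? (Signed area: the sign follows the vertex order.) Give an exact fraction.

[UEQ]:[RNK] = 4

Work in coordinates with U = (0, 0), K = (1, 0), Q = (0, 1).
1. N is the centroid of triangle KQU ⇒ N = (1/3, 1/3)
2. M is the centroid of triangle UNK ⇒ M = (4/9, 1/9)
3. R is the midpoint of QM ⇒ R = (2/9, 5/9)
4. E is the centroid of triangle QKN ⇒ E = (4/9, 4/9)
2·[UEQ] = 4/9, 2·[RNK] = 1/9
[UEQ]:[RNK] = 4/9:1/9 = 4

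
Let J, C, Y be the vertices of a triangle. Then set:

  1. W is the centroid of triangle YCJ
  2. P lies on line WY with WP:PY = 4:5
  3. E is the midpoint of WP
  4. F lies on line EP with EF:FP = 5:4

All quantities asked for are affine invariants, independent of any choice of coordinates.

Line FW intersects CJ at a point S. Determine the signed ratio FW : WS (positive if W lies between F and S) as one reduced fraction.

FW:WS = 56/81

Choose coordinates J = (0, 0), C = (1, 0), Y = (0, 1).
1. W is the centroid of triangle YCJ ⇒ W = (1/3, 1/3)
2. P lies on line WY with WP:PY = 4:5 ⇒ P = (5/27, 17/27)
3. E is the midpoint of WP ⇒ E = (7/27, 13/27)
4. F lies on line EP with EF:FP = 5:4 ⇒ F = (53/243, 137/243)
line FW meets CJ at S = (1/2, 0)
W = F + t·(S−F) with t = 56/137, so FW:WS = 56/137:81/137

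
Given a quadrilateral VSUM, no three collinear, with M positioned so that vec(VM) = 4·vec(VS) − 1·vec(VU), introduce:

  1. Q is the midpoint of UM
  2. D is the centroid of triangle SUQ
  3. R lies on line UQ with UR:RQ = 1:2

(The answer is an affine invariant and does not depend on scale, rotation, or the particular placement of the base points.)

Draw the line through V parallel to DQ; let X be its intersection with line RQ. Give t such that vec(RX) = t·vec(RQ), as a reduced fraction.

t = 4

Assign V = (0, 0), S = (1, 0), U = (0, 1), M = (4, -1) — the answer is frame-independent, so this choice is without loss of generality.
1. Q is the midpoint of UM ⇒ Q = (2, 0)
2. D is the centroid of triangle SUQ ⇒ D = (1, 1/3)
3. R lies on line UQ with UR:RQ = 1:2 ⇒ R = (2/3, 2/3)
through V parallel to DQ: direction (1, -1/3); meets RQ at X = (6, -2)
X = R + t·(Q−R) with t = 4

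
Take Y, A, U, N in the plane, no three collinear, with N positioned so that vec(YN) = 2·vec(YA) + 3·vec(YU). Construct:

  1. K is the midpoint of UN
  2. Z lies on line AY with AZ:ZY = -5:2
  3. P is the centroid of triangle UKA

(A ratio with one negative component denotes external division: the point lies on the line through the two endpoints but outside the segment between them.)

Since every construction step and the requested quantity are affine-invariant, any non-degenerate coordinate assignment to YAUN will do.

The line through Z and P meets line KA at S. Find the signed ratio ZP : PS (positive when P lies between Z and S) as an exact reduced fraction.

Choose coordinates Y = (0, 0), A = (1, 0), U = (0, 1), N = (2, 3).
1. K is the midpoint of UN ⇒ K = (1, 2)
2. Z lies on line AY with AZ:ZY = -5:2 ⇒ Z = (-2/3, 0)
3. P is the centroid of triangle UKA ⇒ P = (2/3, 1)
line ZP meets KA at S = (1, 5/4)
P = Z + t·(S−Z) with t = 4/5, so ZP:PS = 4/5:1/5

ZP:PS = 4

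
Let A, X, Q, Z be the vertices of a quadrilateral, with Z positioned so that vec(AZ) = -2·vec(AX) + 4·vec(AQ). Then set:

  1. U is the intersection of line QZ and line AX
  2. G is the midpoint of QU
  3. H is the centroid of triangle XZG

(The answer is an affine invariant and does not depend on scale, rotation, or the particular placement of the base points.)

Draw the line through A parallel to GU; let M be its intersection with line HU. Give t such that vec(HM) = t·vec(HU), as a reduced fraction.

Choose coordinates A = (0, 0), X = (1, 0), Q = (0, 1), Z = (-2, 4).
1. U is the intersection of line QZ and line AX ⇒ U = (2/3, 0)
2. G is the midpoint of QU ⇒ G = (1/3, 1/2)
3. H is the centroid of triangle XZG ⇒ H = (-2/9, 3/2)
through A parallel to GU: direction (1/3, -1/2); meets HU at M = (6, -9)
M = H + t·(U−H) with t = 7

t = 7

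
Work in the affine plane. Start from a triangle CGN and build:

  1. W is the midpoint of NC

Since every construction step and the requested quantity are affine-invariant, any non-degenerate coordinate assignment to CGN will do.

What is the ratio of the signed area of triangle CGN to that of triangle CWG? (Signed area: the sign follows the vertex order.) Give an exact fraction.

[CGN]:[CWG] = -2

Set C = (0, 0), G = (1, 0), N = (0, 1); any affine frame gives the same invariant.
1. W is the midpoint of NC ⇒ W = (0, 1/2)
2·[CGN] = 1, 2·[CWG] = -1/2
[CGN]:[CWG] = 1:-1/2 = -2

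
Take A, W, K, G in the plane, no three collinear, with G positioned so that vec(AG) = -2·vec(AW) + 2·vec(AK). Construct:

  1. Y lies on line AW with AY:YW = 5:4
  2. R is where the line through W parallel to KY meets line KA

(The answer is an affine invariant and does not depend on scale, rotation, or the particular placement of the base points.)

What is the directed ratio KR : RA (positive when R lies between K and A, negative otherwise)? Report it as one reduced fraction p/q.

KR:RA = -4/9

Set A = (0, 0), W = (1, 0), K = (0, 1), G = (-2, 2); any affine frame gives the same invariant.
1. Y lies on line AW with AY:YW = 5:4 ⇒ Y = (5/9, 0)
2. R is where the line through W parallel to KY meets line KA ⇒ R = (0, 9/5)
R = K + t·(A−K) with t = -4/5, so KR:RA = t:(1−t) = -4/5:9/5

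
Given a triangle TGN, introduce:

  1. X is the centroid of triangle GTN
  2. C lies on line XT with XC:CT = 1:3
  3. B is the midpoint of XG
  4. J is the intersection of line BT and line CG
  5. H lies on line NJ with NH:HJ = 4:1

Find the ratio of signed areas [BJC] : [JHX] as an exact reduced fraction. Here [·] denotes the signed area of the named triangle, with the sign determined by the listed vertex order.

[BJC]:[JHX] = -15/16

Set T = (0, 0), G = (1, 0), N = (0, 1); any affine frame gives the same invariant.
1. X is the centroid of triangle GTN ⇒ X = (1/3, 1/3)
2. C lies on line XT with XC:CT = 1:3 ⇒ C = (1/4, 1/4)
3. B is the midpoint of XG ⇒ B = (2/3, 1/6)
4. J is the intersection of line BT and line CG ⇒ J = (4/7, 1/7)
5. H lies on line NJ with NH:HJ = 4:1 ⇒ H = (16/35, 11/35)
2·[BJC] = -1/56, 2·[JHX] = 2/105
[BJC]:[JHX] = -1/56:2/105 = -15/16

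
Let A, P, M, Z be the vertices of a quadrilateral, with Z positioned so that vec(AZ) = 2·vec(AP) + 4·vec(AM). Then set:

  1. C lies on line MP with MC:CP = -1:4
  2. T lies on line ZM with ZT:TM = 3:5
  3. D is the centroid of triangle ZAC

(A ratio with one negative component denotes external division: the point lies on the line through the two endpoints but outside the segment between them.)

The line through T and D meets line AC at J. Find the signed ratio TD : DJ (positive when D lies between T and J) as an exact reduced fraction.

TD:DJ = 31/32

Set A = (0, 0), P = (1, 0), M = (0, 1), Z = (2, 4); any affine frame gives the same invariant.
1. C lies on line MP with MC:CP = -1:4 ⇒ C = (-1/3, 4/3)
2. T lies on line ZM with ZT:TM = 3:5 ⇒ T = (5/4, 23/8)
3. D is the centroid of triangle ZAC ⇒ D = (5/9, 16/9)
line TD meets AC at J = (-5/31, 20/31)
D = T + t·(J−T) with t = 31/63, so TD:DJ = 31/63:32/63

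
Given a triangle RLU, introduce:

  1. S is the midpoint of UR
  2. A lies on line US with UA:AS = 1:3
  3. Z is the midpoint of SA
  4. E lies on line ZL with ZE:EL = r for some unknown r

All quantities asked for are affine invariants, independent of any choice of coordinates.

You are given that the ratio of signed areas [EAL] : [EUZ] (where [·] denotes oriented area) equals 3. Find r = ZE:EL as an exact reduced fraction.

r = -1/5

Choose coordinates R = (0, 0), L = (1, 0), U = (0, 1).
1. S is the midpoint of UR ⇒ S = (0, 1/2)
2. A lies on line US with UA:AS = 1:3 ⇒ A = (0, 7/8)
3. Z is the midpoint of SA ⇒ Z = (0, 11/16)
4. With ZE:EL = r, write λ = r/(r+1) so E = Z + λ·(L−Z); E is affine-linear in λ
Every point depending on E is an affine combination of E and λ-independent points, so each such coordinate is linear in λ; the λ² term in each signed area is a multiple of (L−Z)×(L−Z) = 0, so 2·[EAL] and 2·[EUZ] are each linear in λ. Evaluating at λ=0 and λ=1:
  2·[EAL] = 3/16·λ − 3/16,   2·[EUZ] = 5/16·λ
So [EAL]:[EUZ] = (3/16·λ − 3/16) / (5/16·λ). Setting this equal to 3:
  3/16·λ − 3/16 = 3·(5/16·λ)  ⇒  λ = -1/4
Then r = λ/(1−λ) = (-1/4)/(5/4) = -1/5. Check: with r = -1/5, E = (-1/4, 55/64) and [EAL]:[EUZ] = 3 as required.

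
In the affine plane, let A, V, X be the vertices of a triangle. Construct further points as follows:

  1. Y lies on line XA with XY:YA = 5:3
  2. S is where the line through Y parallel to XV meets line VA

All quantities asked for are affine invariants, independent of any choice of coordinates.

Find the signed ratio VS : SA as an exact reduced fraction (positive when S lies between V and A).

VS:SA = 5/3

Work in coordinates with A = (0, 0), V = (1, 0), X = (0, 1).
1. Y lies on line XA with XY:YA = 5:3 ⇒ Y = (0, 3/8)
2. S is where the line through Y parallel to XV meets line VA ⇒ S = (3/8, 0)
S = V + t·(A−V) with t = 5/8, so VS:SA = t:(1−t) = 5/8:3/8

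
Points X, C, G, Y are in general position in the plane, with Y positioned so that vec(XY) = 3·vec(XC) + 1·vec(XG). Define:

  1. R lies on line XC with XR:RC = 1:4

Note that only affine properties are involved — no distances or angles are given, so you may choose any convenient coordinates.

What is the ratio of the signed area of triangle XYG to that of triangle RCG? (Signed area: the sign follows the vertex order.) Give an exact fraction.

[XYG]:[RCG] = 15/4

Choose coordinates X = (0, 0), C = (1, 0), G = (0, 1), Y = (3, 1).
1. R lies on line XC with XR:RC = 1:4 ⇒ R = (1/5, 0)
2·[XYG] = 3, 2·[RCG] = 4/5
[XYG]:[RCG] = 3:4/5 = 15/4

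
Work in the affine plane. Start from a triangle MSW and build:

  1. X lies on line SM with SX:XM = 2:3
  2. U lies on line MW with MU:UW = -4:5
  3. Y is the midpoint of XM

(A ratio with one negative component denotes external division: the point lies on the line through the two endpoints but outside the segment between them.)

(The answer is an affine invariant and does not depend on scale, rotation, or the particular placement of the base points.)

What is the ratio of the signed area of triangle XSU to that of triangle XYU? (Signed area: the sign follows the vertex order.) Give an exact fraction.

[XSU]:[XYU] = -4/3

Assign M = (0, 0), S = (1, 0), W = (0, 1) — the answer is frame-independent, so this choice is without loss of generality.
1. X lies on line SM with SX:XM = 2:3 ⇒ X = (3/5, 0)
2. U lies on line MW with MU:UW = -4:5 ⇒ U = (0, -4)
3. Y is the midpoint of XM ⇒ Y = (3/10, 0)
2·[XSU] = -8/5, 2·[XYU] = 6/5
[XSU]:[XYU] = -8/5:6/5 = -4/3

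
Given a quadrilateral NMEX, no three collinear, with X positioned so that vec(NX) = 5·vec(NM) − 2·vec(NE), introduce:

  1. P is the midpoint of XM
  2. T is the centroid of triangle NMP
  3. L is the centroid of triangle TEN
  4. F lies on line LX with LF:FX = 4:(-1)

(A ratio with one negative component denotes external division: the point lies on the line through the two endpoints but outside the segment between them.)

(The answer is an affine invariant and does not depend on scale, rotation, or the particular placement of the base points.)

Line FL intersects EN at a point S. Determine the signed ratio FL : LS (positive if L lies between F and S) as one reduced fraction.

FL:LS = 41/3

Work in coordinates with N = (0, 0), M = (1, 0), E = (0, 1), X = (5, -2).
1. P is the midpoint of XM ⇒ P = (3, -1)
2. T is the centroid of triangle NMP ⇒ T = (4/3, -1/3)
3. L is the centroid of triangle TEN ⇒ L = (4/9, 2/9)
4. F lies on line LX with LF:FX = 4:(-1) ⇒ F = (176/27, -74/27)
line FL meets EN at S = (0, 18/41)
L = F + t·(S−F) with t = 41/44, so FL:LS = 41/44:3/44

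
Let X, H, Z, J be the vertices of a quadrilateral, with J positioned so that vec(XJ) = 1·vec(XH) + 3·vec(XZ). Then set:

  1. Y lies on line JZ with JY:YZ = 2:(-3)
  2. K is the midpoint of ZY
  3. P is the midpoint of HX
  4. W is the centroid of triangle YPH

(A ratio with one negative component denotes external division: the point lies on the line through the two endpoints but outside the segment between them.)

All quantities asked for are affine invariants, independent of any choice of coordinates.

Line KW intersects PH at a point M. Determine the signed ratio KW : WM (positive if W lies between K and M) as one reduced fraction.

Choose coordinates X = (0, 0), H = (1, 0), Z = (0, 1), J = (1, 3).
1. Y lies on line JZ with JY:YZ = 2:(-3) ⇒ Y = (3, 7)
2. K is the midpoint of ZY ⇒ K = (3/2, 4)
3. P is the midpoint of HX ⇒ P = (1/2, 0)
4. W is the centroid of triangle YPH ⇒ W = (3/2, 7/3)
line KW meets PH at M = (3/2, 0)
W = K + t·(M−K) with t = 5/12, so KW:WM = 5/12:7/12

KW:WM = 5/7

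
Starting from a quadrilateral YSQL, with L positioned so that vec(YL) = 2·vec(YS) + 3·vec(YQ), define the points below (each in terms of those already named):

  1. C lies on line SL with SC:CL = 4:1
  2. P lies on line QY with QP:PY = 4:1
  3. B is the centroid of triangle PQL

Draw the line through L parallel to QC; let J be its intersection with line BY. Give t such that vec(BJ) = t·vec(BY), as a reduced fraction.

t = -76/119

Set Y = (0, 0), S = (1, 0), Q = (0, 1), L = (2, 3); any affine frame gives the same invariant.
1. C lies on line SL with SC:CL = 4:1 ⇒ C = (9/5, 12/5)
2. P lies on line QY with QP:PY = 4:1 ⇒ P = (0, 1/5)
3. B is the centroid of triangle PQL ⇒ B = (2/3, 7/5)
through L parallel to QC: direction (9/5, 7/5); meets BY at J = (130/119, 39/17)
J = B + t·(Y−B) with t = -76/119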